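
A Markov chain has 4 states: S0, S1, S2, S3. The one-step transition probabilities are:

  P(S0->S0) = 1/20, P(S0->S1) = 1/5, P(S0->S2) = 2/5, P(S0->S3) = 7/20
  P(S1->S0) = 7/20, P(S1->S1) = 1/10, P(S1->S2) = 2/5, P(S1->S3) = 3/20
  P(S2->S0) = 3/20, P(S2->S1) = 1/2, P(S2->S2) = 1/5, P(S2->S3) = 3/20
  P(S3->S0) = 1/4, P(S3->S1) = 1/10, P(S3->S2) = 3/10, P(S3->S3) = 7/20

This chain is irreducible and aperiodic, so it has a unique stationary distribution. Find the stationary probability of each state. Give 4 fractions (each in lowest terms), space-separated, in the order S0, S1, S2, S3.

The stationary distribution satisfies pi = pi * P, i.e.:
  pi_S0 = 1/20*pi_S0 + 7/20*pi_S1 + 3/20*pi_S2 + 1/4*pi_S3
  pi_S1 = 1/5*pi_S0 + 1/10*pi_S1 + 1/2*pi_S2 + 1/10*pi_S3
  pi_S2 = 2/5*pi_S0 + 2/5*pi_S1 + 1/5*pi_S2 + 3/10*pi_S3
  pi_S3 = 7/20*pi_S0 + 3/20*pi_S1 + 3/20*pi_S2 + 7/20*pi_S3
with normalization: pi_S0 + pi_S1 + pi_S2 + pi_S3 = 1.

Using the first 3 balance equations plus normalization, the linear system A*pi = b is:
  [-19/20, 7/20, 3/20, 1/4] . pi = 0
  [1/5, -9/10, 1/2, 1/10] . pi = 0
  [2/5, 2/5, -4/5, 3/10] . pi = 0
  [1, 1, 1, 1] . pi = 1

Solving yields:
  pi_S0 = 257/1268
  pi_S1 = 623/2536
  pi_S2 = 795/2536
  pi_S3 = 151/634

Verification (pi * P):
  257/1268*1/20 + 623/2536*7/20 + 795/2536*3/20 + 151/634*1/4 = 257/1268 = pi_S0  (ok)
  257/1268*1/5 + 623/2536*1/10 + 795/2536*1/2 + 151/634*1/10 = 623/2536 = pi_S1  (ok)
  257/1268*2/5 + 623/2536*2/5 + 795/2536*1/5 + 151/634*3/10 = 795/2536 = pi_S2  (ok)
  257/1268*7/20 + 623/2536*3/20 + 795/2536*3/20 + 151/634*7/20 = 151/634 = pi_S3  (ok)

Answer: 257/1268 623/2536 795/2536 151/634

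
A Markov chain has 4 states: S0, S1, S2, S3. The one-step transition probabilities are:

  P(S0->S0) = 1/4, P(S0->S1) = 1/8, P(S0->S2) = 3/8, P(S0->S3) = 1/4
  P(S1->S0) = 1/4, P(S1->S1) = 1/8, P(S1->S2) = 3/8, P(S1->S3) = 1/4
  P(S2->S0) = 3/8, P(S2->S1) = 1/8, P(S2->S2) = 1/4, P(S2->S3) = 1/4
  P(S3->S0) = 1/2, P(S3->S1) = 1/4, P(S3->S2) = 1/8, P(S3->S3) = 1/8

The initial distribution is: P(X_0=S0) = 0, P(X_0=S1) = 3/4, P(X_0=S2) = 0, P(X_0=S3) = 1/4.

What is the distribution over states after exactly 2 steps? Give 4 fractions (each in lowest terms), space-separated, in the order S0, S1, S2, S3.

Answer: 11/32 39/256 9/32 57/256

Derivation:
Propagating the distribution step by step (d_{t+1} = d_t * P):
d_0 = (S0=0, S1=3/4, S2=0, S3=1/4)
  d_1[S0] = 0*1/4 + 3/4*1/4 + 0*3/8 + 1/4*1/2 = 5/16
  d_1[S1] = 0*1/8 + 3/4*1/8 + 0*1/8 + 1/4*1/4 = 5/32
  d_1[S2] = 0*3/8 + 3/4*3/8 + 0*1/4 + 1/4*1/8 = 5/16
  d_1[S3] = 0*1/4 + 3/4*1/4 + 0*1/4 + 1/4*1/8 = 7/32
d_1 = (S0=5/16, S1=5/32, S2=5/16, S3=7/32)
  d_2[S0] = 5/16*1/4 + 5/32*1/4 + 5/16*3/8 + 7/32*1/2 = 11/32
  d_2[S1] = 5/16*1/8 + 5/32*1/8 + 5/16*1/8 + 7/32*1/4 = 39/256
  d_2[S2] = 5/16*3/8 + 5/32*3/8 + 5/16*1/4 + 7/32*1/8 = 9/32
  d_2[S3] = 5/16*1/4 + 5/32*1/4 + 5/16*1/4 + 7/32*1/8 = 57/256
d_2 = (S0=11/32, S1=39/256, S2=9/32, S3=57/256)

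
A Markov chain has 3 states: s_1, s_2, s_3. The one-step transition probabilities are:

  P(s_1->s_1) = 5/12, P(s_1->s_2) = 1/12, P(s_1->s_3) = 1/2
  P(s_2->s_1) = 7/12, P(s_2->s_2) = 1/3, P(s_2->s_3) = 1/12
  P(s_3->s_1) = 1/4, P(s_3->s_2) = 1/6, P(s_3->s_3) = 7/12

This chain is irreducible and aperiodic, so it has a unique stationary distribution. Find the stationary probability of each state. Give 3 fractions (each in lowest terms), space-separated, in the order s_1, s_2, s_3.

Answer: 19/52 17/104 49/104

Derivation:
The stationary distribution satisfies pi = pi * P, i.e.:
  pi_s_1 = 5/12*pi_s_1 + 7/12*pi_s_2 + 1/4*pi_s_3
  pi_s_2 = 1/12*pi_s_1 + 1/3*pi_s_2 + 1/6*pi_s_3
  pi_s_3 = 1/2*pi_s_1 + 1/12*pi_s_2 + 7/12*pi_s_3
with normalization: pi_s_1 + pi_s_2 + pi_s_3 = 1.

Using the first 2 balance equations plus normalization, the linear system A*pi = b is:
  [-7/12, 7/12, 1/4] . pi = 0
  [1/12, -2/3, 1/6] . pi = 0
  [1, 1, 1] . pi = 1

Solving yields:
  pi_s_1 = 19/52
  pi_s_2 = 17/104
  pi_s_3 = 49/104

Verification (pi * P):
  19/52*5/12 + 17/104*7/12 + 49/104*1/4 = 19/52 = pi_s_1  (ok)
  19/52*1/12 + 17/104*1/3 + 49/104*1/6 = 17/104 = pi_s_2  (ok)
  19/52*1/2 + 17/104*1/12 + 49/104*7/12 = 49/104 = pi_s_3  (ok)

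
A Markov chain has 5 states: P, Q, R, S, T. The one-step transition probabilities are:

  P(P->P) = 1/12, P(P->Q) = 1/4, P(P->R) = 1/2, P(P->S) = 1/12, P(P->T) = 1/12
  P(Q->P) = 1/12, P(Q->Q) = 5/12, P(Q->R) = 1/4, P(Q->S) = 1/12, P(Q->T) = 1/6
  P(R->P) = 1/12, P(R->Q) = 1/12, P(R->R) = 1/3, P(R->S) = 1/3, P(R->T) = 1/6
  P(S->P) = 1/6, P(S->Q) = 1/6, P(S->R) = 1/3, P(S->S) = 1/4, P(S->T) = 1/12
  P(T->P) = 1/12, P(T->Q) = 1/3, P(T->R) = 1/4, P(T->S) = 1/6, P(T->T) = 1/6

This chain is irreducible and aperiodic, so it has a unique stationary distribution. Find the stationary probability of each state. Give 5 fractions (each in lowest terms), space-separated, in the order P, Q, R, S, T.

The stationary distribution satisfies pi = pi * P, i.e.:
  pi_P = 1/12*pi_P + 1/12*pi_Q + 1/12*pi_R + 1/6*pi_S + 1/12*pi_T
  pi_Q = 1/4*pi_P + 5/12*pi_Q + 1/12*pi_R + 1/6*pi_S + 1/3*pi_T
  pi_R = 1/2*pi_P + 1/4*pi_Q + 1/3*pi_R + 1/3*pi_S + 1/4*pi_T
  pi_S = 1/12*pi_P + 1/12*pi_Q + 1/3*pi_R + 1/4*pi_S + 1/6*pi_T
  pi_T = 1/12*pi_P + 1/6*pi_Q + 1/6*pi_R + 1/12*pi_S + 1/6*pi_T
with normalization: pi_P + pi_Q + pi_R + pi_S + pi_T = 1.

Using the first 4 balance equations plus normalization, the linear system A*pi = b is:
  [-11/12, 1/12, 1/12, 1/6, 1/12] . pi = 0
  [1/4, -7/12, 1/12, 1/6, 1/3] . pi = 0
  [1/2, 1/4, -2/3, 1/3, 1/4] . pi = 0
  [1/12, 1/12, 1/3, -3/4, 1/6] . pi = 0
  [1, 1, 1, 1, 1] . pi = 1

Solving yields:
  pi_P = 1557/15443
  pi_Q = 3540/15443
  pi_R = 4931/15443
  pi_S = 3241/15443
  pi_T = 2174/15443

Verification (pi * P):
  1557/15443*1/12 + 3540/15443*1/12 + 4931/15443*1/12 + 3241/15443*1/6 + 2174/15443*1/12 = 1557/15443 = pi_P  (ok)
  1557/15443*1/4 + 3540/15443*5/12 + 4931/15443*1/12 + 3241/15443*1/6 + 2174/15443*1/3 = 3540/15443 = pi_Q  (ok)
  1557/15443*1/2 + 3540/15443*1/4 + 4931/15443*1/3 + 3241/15443*1/3 + 2174/15443*1/4 = 4931/15443 = pi_R  (ok)
  1557/15443*1/12 + 3540/15443*1/12 + 4931/15443*1/3 + 3241/15443*1/4 + 2174/15443*1/6 = 3241/15443 = pi_S  (ok)
  1557/15443*1/12 + 3540/15443*1/6 + 4931/15443*1/6 + 3241/15443*1/12 + 2174/15443*1/6 = 2174/15443 = pi_T  (ok)

Answer: 1557/15443 3540/15443 4931/15443 3241/15443 2174/15443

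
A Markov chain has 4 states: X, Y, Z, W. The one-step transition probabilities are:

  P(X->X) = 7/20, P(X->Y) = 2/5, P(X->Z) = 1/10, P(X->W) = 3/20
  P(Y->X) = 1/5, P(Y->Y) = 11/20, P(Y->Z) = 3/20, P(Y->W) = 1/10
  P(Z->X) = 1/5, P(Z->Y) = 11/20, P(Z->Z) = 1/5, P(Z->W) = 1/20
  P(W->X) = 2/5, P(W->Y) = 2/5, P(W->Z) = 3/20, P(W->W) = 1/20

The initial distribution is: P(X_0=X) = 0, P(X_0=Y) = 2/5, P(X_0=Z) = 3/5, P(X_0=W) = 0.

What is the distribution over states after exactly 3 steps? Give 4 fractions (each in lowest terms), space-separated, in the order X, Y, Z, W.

Answer: 2561/10000 19951/40000 581/4000 799/8000

Derivation:
Propagating the distribution step by step (d_{t+1} = d_t * P):
d_0 = (X=0, Y=2/5, Z=3/5, W=0)
  d_1[X] = 0*7/20 + 2/5*1/5 + 3/5*1/5 + 0*2/5 = 1/5
  d_1[Y] = 0*2/5 + 2/5*11/20 + 3/5*11/20 + 0*2/5 = 11/20
  d_1[Z] = 0*1/10 + 2/5*3/20 + 3/5*1/5 + 0*3/20 = 9/50
  d_1[W] = 0*3/20 + 2/5*1/10 + 3/5*1/20 + 0*1/20 = 7/100
d_1 = (X=1/5, Y=11/20, Z=9/50, W=7/100)
  d_2[X] = 1/5*7/20 + 11/20*1/5 + 9/50*1/5 + 7/100*2/5 = 61/250
  d_2[Y] = 1/5*2/5 + 11/20*11/20 + 9/50*11/20 + 7/100*2/5 = 1019/2000
  d_2[Z] = 1/5*1/10 + 11/20*3/20 + 9/50*1/5 + 7/100*3/20 = 149/1000
  d_2[W] = 1/5*3/20 + 11/20*1/10 + 9/50*1/20 + 7/100*1/20 = 39/400
d_2 = (X=61/250, Y=1019/2000, Z=149/1000, W=39/400)
  d_3[X] = 61/250*7/20 + 1019/2000*1/5 + 149/1000*1/5 + 39/400*2/5 = 2561/10000
  d_3[Y] = 61/250*2/5 + 1019/2000*11/20 + 149/1000*11/20 + 39/400*2/5 = 19951/40000
  d_3[Z] = 61/250*1/10 + 1019/2000*3/20 + 149/1000*1/5 + 39/400*3/20 = 581/4000
  d_3[W] = 61/250*3/20 + 1019/2000*1/10 + 149/1000*1/20 + 39/400*1/20 = 799/8000
d_3 = (X=2561/10000, Y=19951/40000, Z=581/4000, W=799/8000)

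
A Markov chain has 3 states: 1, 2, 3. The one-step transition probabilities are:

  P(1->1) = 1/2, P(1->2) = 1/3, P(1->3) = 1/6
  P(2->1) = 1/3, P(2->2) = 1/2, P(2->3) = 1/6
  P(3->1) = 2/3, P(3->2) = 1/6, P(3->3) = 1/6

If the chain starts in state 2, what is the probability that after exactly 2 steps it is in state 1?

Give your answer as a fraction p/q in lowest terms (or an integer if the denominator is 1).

Answer: 4/9

Derivation:
Computing P^2 by repeated multiplication:
P^1 =
  1: [1/2, 1/3, 1/6]
  2: [1/3, 1/2, 1/6]
  3: [2/3, 1/6, 1/6]
P^2 =
  1: [17/36, 13/36, 1/6]
  2: [4/9, 7/18, 1/6]
  3: [1/2, 1/3, 1/6]

(P^2)[2 -> 1] = 4/9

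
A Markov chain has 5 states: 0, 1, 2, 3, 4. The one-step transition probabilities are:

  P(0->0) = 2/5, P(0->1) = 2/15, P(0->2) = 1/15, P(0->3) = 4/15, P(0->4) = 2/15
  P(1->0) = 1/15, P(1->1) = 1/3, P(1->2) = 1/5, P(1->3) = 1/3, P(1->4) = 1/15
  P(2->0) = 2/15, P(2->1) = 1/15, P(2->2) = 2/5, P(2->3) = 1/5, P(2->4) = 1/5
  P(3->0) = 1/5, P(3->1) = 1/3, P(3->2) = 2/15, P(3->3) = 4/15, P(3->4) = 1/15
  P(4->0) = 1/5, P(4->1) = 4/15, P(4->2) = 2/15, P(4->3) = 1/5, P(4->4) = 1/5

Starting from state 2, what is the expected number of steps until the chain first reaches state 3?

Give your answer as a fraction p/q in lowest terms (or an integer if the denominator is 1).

Answer: 9530/2217

Derivation:
Let h_i = expected steps to first reach 3 from state i.
Boundary: h_3 = 0.
First-step equations for the other states:
  h_0 = 1 + 2/5*h_0 + 2/15*h_1 + 1/15*h_2 + 4/15*h_3 + 2/15*h_4
  h_1 = 1 + 1/15*h_0 + 1/3*h_1 + 1/5*h_2 + 1/3*h_3 + 1/15*h_4
  h_2 = 1 + 2/15*h_0 + 1/15*h_1 + 2/5*h_2 + 1/5*h_3 + 1/5*h_4
  h_4 = 1 + 1/5*h_0 + 4/15*h_1 + 2/15*h_2 + 1/5*h_3 + 1/5*h_4

Substituting h_3 = 0 and rearranging gives the linear system (I - Q) h = 1:
  [3/5, -2/15, -1/15, -2/15] . (h_0, h_1, h_2, h_4) = 1
  [-1/15, 2/3, -1/5, -1/15] . (h_0, h_1, h_2, h_4) = 1
  [-2/15, -1/15, 3/5, -1/5] . (h_0, h_1, h_2, h_4) = 1
  [-1/5, -4/15, -2/15, 4/5] . (h_0, h_1, h_2, h_4) = 1

Solving yields:
  h_0 = 8555/2217
  h_1 = 7955/2217
  h_2 = 9530/2217
  h_4 = 3050/739

Starting state is 2, so the expected hitting time is h_2 = 9530/2217.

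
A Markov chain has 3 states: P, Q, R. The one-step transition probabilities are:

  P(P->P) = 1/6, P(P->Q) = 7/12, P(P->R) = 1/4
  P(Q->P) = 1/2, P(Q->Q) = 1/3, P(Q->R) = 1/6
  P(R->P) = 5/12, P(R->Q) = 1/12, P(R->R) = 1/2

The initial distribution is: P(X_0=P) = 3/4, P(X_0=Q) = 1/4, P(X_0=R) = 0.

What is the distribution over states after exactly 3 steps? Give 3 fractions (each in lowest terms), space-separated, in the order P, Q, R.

Answer: 199/576 845/2304 221/768

Derivation:
Propagating the distribution step by step (d_{t+1} = d_t * P):
d_0 = (P=3/4, Q=1/4, R=0)
  d_1[P] = 3/4*1/6 + 1/4*1/2 + 0*5/12 = 1/4
  d_1[Q] = 3/4*7/12 + 1/4*1/3 + 0*1/12 = 25/48
  d_1[R] = 3/4*1/4 + 1/4*1/6 + 0*1/2 = 11/48
d_1 = (P=1/4, Q=25/48, R=11/48)
  d_2[P] = 1/4*1/6 + 25/48*1/2 + 11/48*5/12 = 229/576
  d_2[Q] = 1/4*7/12 + 25/48*1/3 + 11/48*1/12 = 65/192
  d_2[R] = 1/4*1/4 + 25/48*1/6 + 11/48*1/2 = 19/72
d_2 = (P=229/576, Q=65/192, R=19/72)
  d_3[P] = 229/576*1/6 + 65/192*1/2 + 19/72*5/12 = 199/576
  d_3[Q] = 229/576*7/12 + 65/192*1/3 + 19/72*1/12 = 845/2304
  d_3[R] = 229/576*1/4 + 65/192*1/6 + 19/72*1/2 = 221/768
d_3 = (P=199/576, Q=845/2304, R=221/768)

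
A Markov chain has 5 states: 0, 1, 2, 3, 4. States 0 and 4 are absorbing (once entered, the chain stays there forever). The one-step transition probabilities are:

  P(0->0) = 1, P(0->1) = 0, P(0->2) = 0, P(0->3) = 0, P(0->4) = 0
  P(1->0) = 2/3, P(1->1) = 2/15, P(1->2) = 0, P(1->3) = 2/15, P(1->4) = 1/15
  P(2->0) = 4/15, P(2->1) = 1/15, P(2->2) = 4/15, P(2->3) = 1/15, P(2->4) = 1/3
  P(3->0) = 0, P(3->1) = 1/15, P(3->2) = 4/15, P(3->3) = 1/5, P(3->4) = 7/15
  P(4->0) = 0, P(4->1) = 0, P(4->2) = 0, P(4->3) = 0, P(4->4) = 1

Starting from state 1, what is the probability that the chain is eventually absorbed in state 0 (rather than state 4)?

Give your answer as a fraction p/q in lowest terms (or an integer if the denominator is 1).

Answer: 656/817

Derivation:
Let a_i = P(absorbed in 0 | start in state i).
Boundary conditions: a_0 = 1, a_4 = 0.
For each transient state i, a_i = sum_j P(i->j) * a_j:
  a_1 = 2/3*a_0 + 2/15*a_1 + 0*a_2 + 2/15*a_3 + 1/15*a_4
  a_2 = 4/15*a_0 + 1/15*a_1 + 4/15*a_2 + 1/15*a_3 + 1/3*a_4
  a_3 = 0*a_0 + 1/15*a_1 + 4/15*a_2 + 1/5*a_3 + 7/15*a_4

Substituting a_0 = 1 and a_4 = 0, rearrange to (I - Q) a = r where r[i] = P(i -> 0):
  [13/15, 0, -2/15] . (a_1, a_2, a_3) = 2/3
  [-1/15, 11/15, -1/15] . (a_1, a_2, a_3) = 4/15
  [-1/15, -4/15, 4/5] . (a_1, a_2, a_3) = 0

Solving yields:
  a_1 = 656/817
  a_2 = 373/817
  a_3 = 179/817

Starting state is 1, so the absorption probability is a_1 = 656/817.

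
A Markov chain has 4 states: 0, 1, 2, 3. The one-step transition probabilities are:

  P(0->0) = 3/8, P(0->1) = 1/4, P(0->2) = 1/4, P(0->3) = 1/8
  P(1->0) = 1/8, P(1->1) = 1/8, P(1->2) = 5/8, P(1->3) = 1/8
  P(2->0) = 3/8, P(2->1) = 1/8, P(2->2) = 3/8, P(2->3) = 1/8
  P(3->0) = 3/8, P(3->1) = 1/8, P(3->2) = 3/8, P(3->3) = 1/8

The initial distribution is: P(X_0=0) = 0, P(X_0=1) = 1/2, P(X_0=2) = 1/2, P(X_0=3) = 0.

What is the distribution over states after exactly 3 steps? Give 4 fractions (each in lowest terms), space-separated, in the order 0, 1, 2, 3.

Answer: 43/128 43/256 95/256 1/8

Derivation:
Propagating the distribution step by step (d_{t+1} = d_t * P):
d_0 = (0=0, 1=1/2, 2=1/2, 3=0)
  d_1[0] = 0*3/8 + 1/2*1/8 + 1/2*3/8 + 0*3/8 = 1/4
  d_1[1] = 0*1/4 + 1/2*1/8 + 1/2*1/8 + 0*1/8 = 1/8
  d_1[2] = 0*1/4 + 1/2*5/8 + 1/2*3/8 + 0*3/8 = 1/2
  d_1[3] = 0*1/8 + 1/2*1/8 + 1/2*1/8 + 0*1/8 = 1/8
d_1 = (0=1/4, 1=1/8, 2=1/2, 3=1/8)
  d_2[0] = 1/4*3/8 + 1/8*1/8 + 1/2*3/8 + 1/8*3/8 = 11/32
  d_2[1] = 1/4*1/4 + 1/8*1/8 + 1/2*1/8 + 1/8*1/8 = 5/32
  d_2[2] = 1/4*1/4 + 1/8*5/8 + 1/2*3/8 + 1/8*3/8 = 3/8
  d_2[3] = 1/4*1/8 + 1/8*1/8 + 1/2*1/8 + 1/8*1/8 = 1/8
d_2 = (0=11/32, 1=5/32, 2=3/8, 3=1/8)
  d_3[0] = 11/32*3/8 + 5/32*1/8 + 3/8*3/8 + 1/8*3/8 = 43/128
  d_3[1] = 11/32*1/4 + 5/32*1/8 + 3/8*1/8 + 1/8*1/8 = 43/256
  d_3[2] = 11/32*1/4 + 5/32*5/8 + 3/8*3/8 + 1/8*3/8 = 95/256
  d_3[3] = 11/32*1/8 + 5/32*1/8 + 3/8*1/8 + 1/8*1/8 = 1/8
d_3 = (0=43/128, 1=43/256, 2=95/256, 3=1/8)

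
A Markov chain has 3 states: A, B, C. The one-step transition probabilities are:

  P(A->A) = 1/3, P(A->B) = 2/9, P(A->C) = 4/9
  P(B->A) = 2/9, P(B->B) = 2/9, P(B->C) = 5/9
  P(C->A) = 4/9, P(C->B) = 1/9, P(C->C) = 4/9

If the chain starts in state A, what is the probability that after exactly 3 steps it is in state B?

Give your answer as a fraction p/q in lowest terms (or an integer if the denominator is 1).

Computing P^3 by repeated multiplication:
P^1 =
  A: [1/3, 2/9, 4/9]
  B: [2/9, 2/9, 5/9]
  C: [4/9, 1/9, 4/9]
P^2 =
  A: [29/81, 14/81, 38/81]
  B: [10/27, 13/81, 38/81]
  C: [10/27, 14/81, 37/81]
P^3 =
  A: [89/243, 124/729, 338/729]
  B: [268/729, 124/729, 337/729]
  C: [266/729, 125/729, 338/729]

(P^3)[A -> B] = 124/729

Answer: 124/729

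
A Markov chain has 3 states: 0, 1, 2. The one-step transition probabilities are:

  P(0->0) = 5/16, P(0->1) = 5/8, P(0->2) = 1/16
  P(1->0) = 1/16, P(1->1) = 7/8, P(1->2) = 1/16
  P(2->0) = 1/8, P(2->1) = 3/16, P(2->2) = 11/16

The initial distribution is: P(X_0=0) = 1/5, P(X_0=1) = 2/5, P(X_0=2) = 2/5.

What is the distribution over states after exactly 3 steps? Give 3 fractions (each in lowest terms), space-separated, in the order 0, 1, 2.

Propagating the distribution step by step (d_{t+1} = d_t * P):
d_0 = (0=1/5, 1=2/5, 2=2/5)
  d_1[0] = 1/5*5/16 + 2/5*1/16 + 2/5*1/8 = 11/80
  d_1[1] = 1/5*5/8 + 2/5*7/8 + 2/5*3/16 = 11/20
  d_1[2] = 1/5*1/16 + 2/5*1/16 + 2/5*11/16 = 5/16
d_1 = (0=11/80, 1=11/20, 2=5/16)
  d_2[0] = 11/80*5/16 + 11/20*1/16 + 5/16*1/8 = 149/1280
  d_2[1] = 11/80*5/8 + 11/20*7/8 + 5/16*3/16 = 801/1280
  d_2[2] = 11/80*1/16 + 11/20*1/16 + 5/16*11/16 = 33/128
d_2 = (0=149/1280, 1=801/1280, 2=33/128)
  d_3[0] = 149/1280*5/16 + 801/1280*1/16 + 33/128*1/8 = 1103/10240
  d_3[1] = 149/1280*5/8 + 801/1280*7/8 + 33/128*3/16 = 6847/10240
  d_3[2] = 149/1280*1/16 + 801/1280*1/16 + 33/128*11/16 = 229/1024
d_3 = (0=1103/10240, 1=6847/10240, 2=229/1024)

Answer: 1103/10240 6847/10240 229/1024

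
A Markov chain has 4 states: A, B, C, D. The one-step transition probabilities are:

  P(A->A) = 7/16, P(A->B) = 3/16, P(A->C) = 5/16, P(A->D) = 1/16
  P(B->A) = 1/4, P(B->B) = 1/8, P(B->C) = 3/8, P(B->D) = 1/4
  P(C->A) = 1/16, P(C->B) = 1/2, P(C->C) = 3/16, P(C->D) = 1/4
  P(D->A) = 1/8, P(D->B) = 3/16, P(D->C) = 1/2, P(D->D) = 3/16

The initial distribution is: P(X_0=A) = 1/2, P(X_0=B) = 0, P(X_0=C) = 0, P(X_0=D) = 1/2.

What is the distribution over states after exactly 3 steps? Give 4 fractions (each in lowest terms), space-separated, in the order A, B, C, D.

Answer: 861/4096 2141/8192 1351/4096 1627/8192

Derivation:
Propagating the distribution step by step (d_{t+1} = d_t * P):
d_0 = (A=1/2, B=0, C=0, D=1/2)
  d_1[A] = 1/2*7/16 + 0*1/4 + 0*1/16 + 1/2*1/8 = 9/32
  d_1[B] = 1/2*3/16 + 0*1/8 + 0*1/2 + 1/2*3/16 = 3/16
  d_1[C] = 1/2*5/16 + 0*3/8 + 0*3/16 + 1/2*1/2 = 13/32
  d_1[D] = 1/2*1/16 + 0*1/4 + 0*1/4 + 1/2*3/16 = 1/8
d_1 = (A=9/32, B=3/16, C=13/32, D=1/8)
  d_2[A] = 9/32*7/16 + 3/16*1/4 + 13/32*1/16 + 1/8*1/8 = 27/128
  d_2[B] = 9/32*3/16 + 3/16*1/8 + 13/32*1/2 + 1/8*3/16 = 155/512
  d_2[C] = 9/32*5/16 + 3/16*3/8 + 13/32*3/16 + 1/8*1/2 = 19/64
  d_2[D] = 9/32*1/16 + 3/16*1/4 + 13/32*1/4 + 1/8*3/16 = 97/512
d_2 = (A=27/128, B=155/512, C=19/64, D=97/512)
  d_3[A] = 27/128*7/16 + 155/512*1/4 + 19/64*1/16 + 97/512*1/8 = 861/4096
  d_3[B] = 27/128*3/16 + 155/512*1/8 + 19/64*1/2 + 97/512*3/16 = 2141/8192
  d_3[C] = 27/128*5/16 + 155/512*3/8 + 19/64*3/16 + 97/512*1/2 = 1351/4096
  d_3[D] = 27/128*1/16 + 155/512*1/4 + 19/64*1/4 + 97/512*3/16 = 1627/8192
d_3 = (A=861/4096, B=2141/8192, C=1351/4096, D=1627/8192)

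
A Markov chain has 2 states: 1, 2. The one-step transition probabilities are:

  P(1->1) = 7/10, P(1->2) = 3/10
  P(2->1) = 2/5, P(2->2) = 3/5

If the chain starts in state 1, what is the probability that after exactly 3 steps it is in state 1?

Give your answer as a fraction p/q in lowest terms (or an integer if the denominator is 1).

Computing P^3 by repeated multiplication:
P^1 =
  1: [7/10, 3/10]
  2: [2/5, 3/5]
P^2 =
  1: [61/100, 39/100]
  2: [13/25, 12/25]
P^3 =
  1: [583/1000, 417/1000]
  2: [139/250, 111/250]

(P^3)[1 -> 1] = 583/1000

Answer: 583/1000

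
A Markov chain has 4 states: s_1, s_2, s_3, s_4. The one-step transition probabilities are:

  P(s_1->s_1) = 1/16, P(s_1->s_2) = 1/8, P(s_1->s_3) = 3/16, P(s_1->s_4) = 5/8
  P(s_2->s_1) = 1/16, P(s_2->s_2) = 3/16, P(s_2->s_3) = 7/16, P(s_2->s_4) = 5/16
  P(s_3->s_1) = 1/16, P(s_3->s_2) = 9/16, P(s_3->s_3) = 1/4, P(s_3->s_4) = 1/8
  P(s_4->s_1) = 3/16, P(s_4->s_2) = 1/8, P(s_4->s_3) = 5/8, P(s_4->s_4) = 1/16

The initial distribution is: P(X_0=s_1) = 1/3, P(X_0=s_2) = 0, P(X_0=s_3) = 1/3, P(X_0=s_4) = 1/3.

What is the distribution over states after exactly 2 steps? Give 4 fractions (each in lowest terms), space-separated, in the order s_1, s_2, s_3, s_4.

Answer: 37/384 19/64 19/48 27/128

Derivation:
Propagating the distribution step by step (d_{t+1} = d_t * P):
d_0 = (s_1=1/3, s_2=0, s_3=1/3, s_4=1/3)
  d_1[s_1] = 1/3*1/16 + 0*1/16 + 1/3*1/16 + 1/3*3/16 = 5/48
  d_1[s_2] = 1/3*1/8 + 0*3/16 + 1/3*9/16 + 1/3*1/8 = 13/48
  d_1[s_3] = 1/3*3/16 + 0*7/16 + 1/3*1/4 + 1/3*5/8 = 17/48
  d_1[s_4] = 1/3*5/8 + 0*5/16 + 1/3*1/8 + 1/3*1/16 = 13/48
d_1 = (s_1=5/48, s_2=13/48, s_3=17/48, s_4=13/48)
  d_2[s_1] = 5/48*1/16 + 13/48*1/16 + 17/48*1/16 + 13/48*3/16 = 37/384
  d_2[s_2] = 5/48*1/8 + 13/48*3/16 + 17/48*9/16 + 13/48*1/8 = 19/64
  d_2[s_3] = 5/48*3/16 + 13/48*7/16 + 17/48*1/4 + 13/48*5/8 = 19/48
  d_2[s_4] = 5/48*5/8 + 13/48*5/16 + 17/48*1/8 + 13/48*1/16 = 27/128
d_2 = (s_1=37/384, s_2=19/64, s_3=19/48, s_4=27/128)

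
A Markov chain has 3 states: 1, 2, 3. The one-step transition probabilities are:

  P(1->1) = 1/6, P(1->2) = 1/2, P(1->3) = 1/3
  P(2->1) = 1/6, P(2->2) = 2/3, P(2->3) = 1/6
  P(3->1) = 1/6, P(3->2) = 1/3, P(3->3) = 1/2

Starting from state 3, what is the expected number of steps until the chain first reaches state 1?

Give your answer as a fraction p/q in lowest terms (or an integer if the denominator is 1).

Let h_i = expected steps to first reach 1 from state i.
Boundary: h_1 = 0.
First-step equations for the other states:
  h_2 = 1 + 1/6*h_1 + 2/3*h_2 + 1/6*h_3
  h_3 = 1 + 1/6*h_1 + 1/3*h_2 + 1/2*h_3

Substituting h_1 = 0 and rearranging gives the linear system (I - Q) h = 1:
  [1/3, -1/6] . (h_2, h_3) = 1
  [-1/3, 1/2] . (h_2, h_3) = 1

Solving yields:
  h_2 = 6
  h_3 = 6

Starting state is 3, so the expected hitting time is h_3 = 6.

Answer: 6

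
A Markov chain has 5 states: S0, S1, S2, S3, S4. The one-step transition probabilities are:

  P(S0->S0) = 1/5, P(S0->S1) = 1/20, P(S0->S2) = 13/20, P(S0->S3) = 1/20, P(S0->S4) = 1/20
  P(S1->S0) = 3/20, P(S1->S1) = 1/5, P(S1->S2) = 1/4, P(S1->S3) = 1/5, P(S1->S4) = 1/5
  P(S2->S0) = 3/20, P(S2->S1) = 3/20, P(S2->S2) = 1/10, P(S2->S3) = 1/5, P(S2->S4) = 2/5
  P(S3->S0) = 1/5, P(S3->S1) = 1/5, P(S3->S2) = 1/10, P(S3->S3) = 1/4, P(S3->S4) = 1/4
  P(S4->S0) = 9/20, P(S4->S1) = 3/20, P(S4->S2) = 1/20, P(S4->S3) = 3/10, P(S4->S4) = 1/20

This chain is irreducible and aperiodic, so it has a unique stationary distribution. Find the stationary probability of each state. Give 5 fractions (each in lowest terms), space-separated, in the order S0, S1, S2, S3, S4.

Answer: 46435/202452 29153/202452 16065/67484 39421/202452 9812/50613

Derivation:
The stationary distribution satisfies pi = pi * P, i.e.:
  pi_S0 = 1/5*pi_S0 + 3/20*pi_S1 + 3/20*pi_S2 + 1/5*pi_S3 + 9/20*pi_S4
  pi_S1 = 1/20*pi_S0 + 1/5*pi_S1 + 3/20*pi_S2 + 1/5*pi_S3 + 3/20*pi_S4
  pi_S2 = 13/20*pi_S0 + 1/4*pi_S1 + 1/10*pi_S2 + 1/10*pi_S3 + 1/20*pi_S4
  pi_S3 = 1/20*pi_S0 + 1/5*pi_S1 + 1/5*pi_S2 + 1/4*pi_S3 + 3/10*pi_S4
  pi_S4 = 1/20*pi_S0 + 1/5*pi_S1 + 2/5*pi_S2 + 1/4*pi_S3 + 1/20*pi_S4
with normalization: pi_S0 + pi_S1 + pi_S2 + pi_S3 + pi_S4 = 1.

Using the first 4 balance equations plus normalization, the linear system A*pi = b is:
  [-4/5, 3/20, 3/20, 1/5, 9/20] . pi = 0
  [1/20, -4/5, 3/20, 1/5, 3/20] . pi = 0
  [13/20, 1/4, -9/10, 1/10, 1/20] . pi = 0
  [1/20, 1/5, 1/5, -3/4, 3/10] . pi = 0
  [1, 1, 1, 1, 1] . pi = 1

Solving yields:
  pi_S0 = 46435/202452
  pi_S1 = 29153/202452
  pi_S2 = 16065/67484
  pi_S3 = 39421/202452
  pi_S4 = 9812/50613

Verification (pi * P):
  46435/202452*1/5 + 29153/202452*3/20 + 16065/67484*3/20 + 39421/202452*1/5 + 9812/50613*9/20 = 46435/202452 = pi_S0  (ok)
  46435/202452*1/20 + 29153/202452*1/5 + 16065/67484*3/20 + 39421/202452*1/5 + 9812/50613*3/20 = 29153/202452 = pi_S1  (ok)
  46435/202452*13/20 + 29153/202452*1/4 + 16065/67484*1/10 + 39421/202452*1/10 + 9812/50613*1/20 = 16065/67484 = pi_S2  (ok)
  46435/202452*1/20 + 29153/202452*1/5 + 16065/67484*1/5 + 39421/202452*1/4 + 9812/50613*3/10 = 39421/202452 = pi_S3  (ok)
  46435/202452*1/20 + 29153/202452*1/5 + 16065/67484*2/5 + 39421/202452*1/4 + 9812/50613*1/20 = 9812/50613 = pi_S4  (ok)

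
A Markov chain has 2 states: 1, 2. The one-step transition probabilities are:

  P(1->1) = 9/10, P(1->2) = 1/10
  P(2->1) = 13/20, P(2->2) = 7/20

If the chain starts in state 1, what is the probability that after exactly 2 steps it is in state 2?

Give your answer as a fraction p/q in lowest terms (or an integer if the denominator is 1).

Computing P^2 by repeated multiplication:
P^1 =
  1: [9/10, 1/10]
  2: [13/20, 7/20]
P^2 =
  1: [7/8, 1/8]
  2: [13/16, 3/16]

(P^2)[1 -> 2] = 1/8

Answer: 1/8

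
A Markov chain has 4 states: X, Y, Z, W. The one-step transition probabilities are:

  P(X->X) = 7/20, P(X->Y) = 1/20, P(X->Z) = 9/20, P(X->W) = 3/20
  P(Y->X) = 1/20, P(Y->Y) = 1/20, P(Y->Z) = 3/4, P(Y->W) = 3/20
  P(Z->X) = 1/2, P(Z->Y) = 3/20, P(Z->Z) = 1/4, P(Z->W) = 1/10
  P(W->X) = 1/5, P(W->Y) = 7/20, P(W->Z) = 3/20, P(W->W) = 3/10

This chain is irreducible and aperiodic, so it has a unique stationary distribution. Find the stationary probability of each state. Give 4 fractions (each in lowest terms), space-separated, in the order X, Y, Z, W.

Answer: 449/1312 175/1312 485/1312 203/1312

Derivation:
The stationary distribution satisfies pi = pi * P, i.e.:
  pi_X = 7/20*pi_X + 1/20*pi_Y + 1/2*pi_Z + 1/5*pi_W
  pi_Y = 1/20*pi_X + 1/20*pi_Y + 3/20*pi_Z + 7/20*pi_W
  pi_Z = 9/20*pi_X + 3/4*pi_Y + 1/4*pi_Z + 3/20*pi_W
  pi_W = 3/20*pi_X + 3/20*pi_Y + 1/10*pi_Z + 3/10*pi_W
with normalization: pi_X + pi_Y + pi_Z + pi_W = 1.

Using the first 3 balance equations plus normalization, the linear system A*pi = b is:
  [-13/20, 1/20, 1/2, 1/5] . pi = 0
  [1/20, -19/20, 3/20, 7/20] . pi = 0
  [9/20, 3/4, -3/4, 3/20] . pi = 0
  [1, 1, 1, 1] . pi = 1

Solving yields:
  pi_X = 449/1312
  pi_Y = 175/1312
  pi_Z = 485/1312
  pi_W = 203/1312

Verification (pi * P):
  449/1312*7/20 + 175/1312*1/20 + 485/1312*1/2 + 203/1312*1/5 = 449/1312 = pi_X  (ok)
  449/1312*1/20 + 175/1312*1/20 + 485/1312*3/20 + 203/1312*7/20 = 175/1312 = pi_Y  (ok)
  449/1312*9/20 + 175/1312*3/4 + 485/1312*1/4 + 203/1312*3/20 = 485/1312 = pi_Z  (ok)
  449/1312*3/20 + 175/1312*3/20 + 485/1312*1/10 + 203/1312*3/10 = 203/1312 = pi_W  (ok)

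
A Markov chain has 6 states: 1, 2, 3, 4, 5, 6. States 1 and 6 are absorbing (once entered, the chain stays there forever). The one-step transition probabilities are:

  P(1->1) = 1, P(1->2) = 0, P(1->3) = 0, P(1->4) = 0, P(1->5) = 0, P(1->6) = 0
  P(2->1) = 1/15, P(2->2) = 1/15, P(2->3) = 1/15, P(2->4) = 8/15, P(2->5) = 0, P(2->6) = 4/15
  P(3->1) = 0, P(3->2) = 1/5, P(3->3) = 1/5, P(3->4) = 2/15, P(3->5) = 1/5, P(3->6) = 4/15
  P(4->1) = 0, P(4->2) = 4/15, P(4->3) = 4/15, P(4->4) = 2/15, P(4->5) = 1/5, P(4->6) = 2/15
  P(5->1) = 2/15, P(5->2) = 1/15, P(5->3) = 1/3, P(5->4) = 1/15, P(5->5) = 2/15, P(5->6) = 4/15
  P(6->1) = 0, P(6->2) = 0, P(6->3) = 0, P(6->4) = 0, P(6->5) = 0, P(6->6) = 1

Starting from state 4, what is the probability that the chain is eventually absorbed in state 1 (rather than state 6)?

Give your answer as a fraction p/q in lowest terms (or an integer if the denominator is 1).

Let a_i = P(absorbed in 1 | start in state i).
Boundary conditions: a_1 = 1, a_6 = 0.
For each transient state i, a_i = sum_j P(i->j) * a_j:
  a_2 = 1/15*a_1 + 1/15*a_2 + 1/15*a_3 + 8/15*a_4 + 0*a_5 + 4/15*a_6
  a_3 = 0*a_1 + 1/5*a_2 + 1/5*a_3 + 2/15*a_4 + 1/5*a_5 + 4/15*a_6
  a_4 = 0*a_1 + 4/15*a_2 + 4/15*a_3 + 2/15*a_4 + 1/5*a_5 + 2/15*a_6
  a_5 = 2/15*a_1 + 1/15*a_2 + 1/3*a_3 + 1/15*a_4 + 2/15*a_5 + 4/15*a_6

Substituting a_1 = 1 and a_6 = 0, rearrange to (I - Q) a = r where r[i] = P(i -> 1):
  [14/15, -1/15, -8/15, 0] . (a_2, a_3, a_4, a_5) = 1/15
  [-1/5, 4/5, -2/15, -1/5] . (a_2, a_3, a_4, a_5) = 0
  [-4/15, -4/15, 13/15, -1/5] . (a_2, a_3, a_4, a_5) = 0
  [-1/15, -1/3, -1/15, 13/15] . (a_2, a_3, a_4, a_5) = 2/15

Solving yields:
  a_2 = 193/1227
  a_3 = 1871/15951
  a_4 = 721/5317
  a_5 = 3533/15951

Starting state is 4, so the absorption probability is a_4 = 721/5317.

Answer: 721/5317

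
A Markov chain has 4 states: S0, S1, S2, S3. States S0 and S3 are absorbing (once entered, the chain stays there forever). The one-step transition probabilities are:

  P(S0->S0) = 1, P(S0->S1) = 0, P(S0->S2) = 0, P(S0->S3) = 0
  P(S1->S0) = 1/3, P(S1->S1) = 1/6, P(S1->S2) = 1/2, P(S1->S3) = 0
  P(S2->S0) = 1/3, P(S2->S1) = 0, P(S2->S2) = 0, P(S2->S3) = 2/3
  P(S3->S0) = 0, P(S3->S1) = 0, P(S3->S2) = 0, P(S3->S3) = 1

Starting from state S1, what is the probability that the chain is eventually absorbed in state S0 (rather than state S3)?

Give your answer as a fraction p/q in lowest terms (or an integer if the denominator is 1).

Answer: 3/5

Derivation:
Let a_i = P(absorbed in S0 | start in state i).
Boundary conditions: a_S0 = 1, a_S3 = 0.
For each transient state i, a_i = sum_j P(i->j) * a_j:
  a_S1 = 1/3*a_S0 + 1/6*a_S1 + 1/2*a_S2 + 0*a_S3
  a_S2 = 1/3*a_S0 + 0*a_S1 + 0*a_S2 + 2/3*a_S3

Substituting a_S0 = 1 and a_S3 = 0, rearrange to (I - Q) a = r where r[i] = P(i -> S0):
  [5/6, -1/2] . (a_S1, a_S2) = 1/3
  [0, 1] . (a_S1, a_S2) = 1/3

Solving yields:
  a_S1 = 3/5
  a_S2 = 1/3

Starting state is S1, so the absorption probability is a_S1 = 3/5.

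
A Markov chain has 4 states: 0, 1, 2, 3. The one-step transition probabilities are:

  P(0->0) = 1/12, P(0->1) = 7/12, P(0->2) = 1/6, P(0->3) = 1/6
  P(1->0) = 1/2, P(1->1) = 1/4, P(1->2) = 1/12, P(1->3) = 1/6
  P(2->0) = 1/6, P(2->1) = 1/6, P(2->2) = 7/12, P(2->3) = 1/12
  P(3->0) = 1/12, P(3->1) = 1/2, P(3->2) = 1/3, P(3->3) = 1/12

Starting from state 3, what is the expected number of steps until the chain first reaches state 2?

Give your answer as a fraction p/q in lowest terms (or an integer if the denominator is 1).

Answer: 2100/391

Derivation:
Let h_i = expected steps to first reach 2 from state i.
Boundary: h_2 = 0.
First-step equations for the other states:
  h_0 = 1 + 1/12*h_0 + 7/12*h_1 + 1/6*h_2 + 1/6*h_3
  h_1 = 1 + 1/2*h_0 + 1/4*h_1 + 1/12*h_2 + 1/6*h_3
  h_3 = 1 + 1/12*h_0 + 1/2*h_1 + 1/3*h_2 + 1/12*h_3

Substituting h_2 = 0 and rearranging gives the linear system (I - Q) h = 1:
  [11/12, -7/12, -1/6] . (h_0, h_1, h_3) = 1
  [-1/2, 3/4, -1/6] . (h_0, h_1, h_3) = 1
  [-1/12, -1/2, 11/12] . (h_0, h_1, h_3) = 1

Solving yields:
  h_0 = 2496/391
  h_1 = 156/23
  h_3 = 2100/391

Starting state is 3, so the expected hitting time is h_3 = 2100/391.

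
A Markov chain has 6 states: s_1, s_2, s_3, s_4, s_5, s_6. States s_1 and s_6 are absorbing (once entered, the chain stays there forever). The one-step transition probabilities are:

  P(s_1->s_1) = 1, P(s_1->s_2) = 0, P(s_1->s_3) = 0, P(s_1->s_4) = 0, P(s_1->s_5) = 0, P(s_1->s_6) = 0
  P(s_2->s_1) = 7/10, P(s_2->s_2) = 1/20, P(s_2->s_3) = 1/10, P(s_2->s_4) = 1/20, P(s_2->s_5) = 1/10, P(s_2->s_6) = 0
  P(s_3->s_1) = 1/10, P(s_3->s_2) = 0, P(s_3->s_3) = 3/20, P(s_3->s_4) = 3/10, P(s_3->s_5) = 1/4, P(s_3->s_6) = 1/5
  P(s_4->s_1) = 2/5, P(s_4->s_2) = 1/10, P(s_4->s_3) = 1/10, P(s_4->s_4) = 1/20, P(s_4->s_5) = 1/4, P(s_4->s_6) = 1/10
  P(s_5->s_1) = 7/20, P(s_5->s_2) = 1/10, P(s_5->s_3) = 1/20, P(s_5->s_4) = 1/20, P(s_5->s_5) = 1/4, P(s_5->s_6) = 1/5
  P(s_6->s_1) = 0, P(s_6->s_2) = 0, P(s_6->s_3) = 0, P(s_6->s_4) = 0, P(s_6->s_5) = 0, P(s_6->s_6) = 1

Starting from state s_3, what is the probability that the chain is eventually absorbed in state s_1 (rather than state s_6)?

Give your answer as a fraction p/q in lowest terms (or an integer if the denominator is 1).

Let a_i = P(absorbed in s_1 | start in state i).
Boundary conditions: a_s_1 = 1, a_s_6 = 0.
For each transient state i, a_i = sum_j P(i->j) * a_j:
  a_s_2 = 7/10*a_s_1 + 1/20*a_s_2 + 1/10*a_s_3 + 1/20*a_s_4 + 1/10*a_s_5 + 0*a_s_6
  a_s_3 = 1/10*a_s_1 + 0*a_s_2 + 3/20*a_s_3 + 3/10*a_s_4 + 1/4*a_s_5 + 1/5*a_s_6
  a_s_4 = 2/5*a_s_1 + 1/10*a_s_2 + 1/10*a_s_3 + 1/20*a_s_4 + 1/4*a_s_5 + 1/10*a_s_6
  a_s_5 = 7/20*a_s_1 + 1/10*a_s_2 + 1/20*a_s_3 + 1/20*a_s_4 + 1/4*a_s_5 + 1/5*a_s_6

Substituting a_s_1 = 1 and a_s_6 = 0, rearrange to (I - Q) a = r where r[i] = P(i -> s_1):
  [19/20, -1/10, -1/20, -1/10] . (a_s_2, a_s_3, a_s_4, a_s_5) = 7/10
  [0, 17/20, -3/10, -1/4] . (a_s_2, a_s_3, a_s_4, a_s_5) = 1/10
  [-1/10, -1/10, 19/20, -1/4] . (a_s_2, a_s_3, a_s_4, a_s_5) = 2/5
  [-1/10, -1/20, -1/20, 3/4] . (a_s_2, a_s_3, a_s_4, a_s_5) = 7/20

Solving yields:
  a_s_2 = 74161/81549
  a_s_3 = 47611/81549
  a_s_4 = 20563/27183
  a_s_5 = 55231/81549

Starting state is s_3, so the absorption probability is a_s_3 = 47611/81549.

Answer: 47611/81549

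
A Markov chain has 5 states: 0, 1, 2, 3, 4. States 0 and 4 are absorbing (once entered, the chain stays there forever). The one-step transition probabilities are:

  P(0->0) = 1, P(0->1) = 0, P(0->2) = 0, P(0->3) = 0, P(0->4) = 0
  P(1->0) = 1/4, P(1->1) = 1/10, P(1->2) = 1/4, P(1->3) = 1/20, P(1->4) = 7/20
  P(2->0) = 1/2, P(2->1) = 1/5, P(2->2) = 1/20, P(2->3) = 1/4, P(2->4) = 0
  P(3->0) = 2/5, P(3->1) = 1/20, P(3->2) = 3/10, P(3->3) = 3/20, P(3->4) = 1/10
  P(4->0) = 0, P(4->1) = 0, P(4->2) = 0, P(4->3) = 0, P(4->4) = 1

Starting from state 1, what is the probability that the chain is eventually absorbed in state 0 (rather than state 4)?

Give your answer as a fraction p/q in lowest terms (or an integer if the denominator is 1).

Answer: 909/1622

Derivation:
Let a_i = P(absorbed in 0 | start in state i).
Boundary conditions: a_0 = 1, a_4 = 0.
For each transient state i, a_i = sum_j P(i->j) * a_j:
  a_1 = 1/4*a_0 + 1/10*a_1 + 1/4*a_2 + 1/20*a_3 + 7/20*a_4
  a_2 = 1/2*a_0 + 1/5*a_1 + 1/20*a_2 + 1/4*a_3 + 0*a_4
  a_3 = 2/5*a_0 + 1/20*a_1 + 3/10*a_2 + 3/20*a_3 + 1/10*a_4

Substituting a_0 = 1 and a_4 = 0, rearrange to (I - Q) a = r where r[i] = P(i -> 0):
  [9/10, -1/4, -1/20] . (a_1, a_2, a_3) = 1/4
  [-1/5, 19/20, -1/4] . (a_1, a_2, a_3) = 1/2
  [-1/20, -3/10, 17/20] . (a_1, a_2, a_3) = 2/5

Solving yields:
  a_1 = 909/1622
  a_2 = 1389/1622
  a_3 = 1307/1622

Starting state is 1, so the absorption probability is a_1 = 909/1622.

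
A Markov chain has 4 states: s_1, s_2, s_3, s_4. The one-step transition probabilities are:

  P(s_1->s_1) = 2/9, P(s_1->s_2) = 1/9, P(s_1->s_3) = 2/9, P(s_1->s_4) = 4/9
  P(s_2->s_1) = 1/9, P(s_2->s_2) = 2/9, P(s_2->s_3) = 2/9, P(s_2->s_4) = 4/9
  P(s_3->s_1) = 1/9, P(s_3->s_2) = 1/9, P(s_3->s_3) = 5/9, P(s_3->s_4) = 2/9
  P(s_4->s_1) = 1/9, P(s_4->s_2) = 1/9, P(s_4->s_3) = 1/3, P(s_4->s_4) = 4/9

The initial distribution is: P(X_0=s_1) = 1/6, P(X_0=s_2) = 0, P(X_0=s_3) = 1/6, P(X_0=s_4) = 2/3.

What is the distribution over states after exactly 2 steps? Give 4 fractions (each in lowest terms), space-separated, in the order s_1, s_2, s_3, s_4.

Propagating the distribution step by step (d_{t+1} = d_t * P):
d_0 = (s_1=1/6, s_2=0, s_3=1/6, s_4=2/3)
  d_1[s_1] = 1/6*2/9 + 0*1/9 + 1/6*1/9 + 2/3*1/9 = 7/54
  d_1[s_2] = 1/6*1/9 + 0*2/9 + 1/6*1/9 + 2/3*1/9 = 1/9
  d_1[s_3] = 1/6*2/9 + 0*2/9 + 1/6*5/9 + 2/3*1/3 = 19/54
  d_1[s_4] = 1/6*4/9 + 0*4/9 + 1/6*2/9 + 2/3*4/9 = 11/27
d_1 = (s_1=7/54, s_2=1/9, s_3=19/54, s_4=11/27)
  d_2[s_1] = 7/54*2/9 + 1/9*1/9 + 19/54*1/9 + 11/27*1/9 = 61/486
  d_2[s_2] = 7/54*1/9 + 1/9*2/9 + 19/54*1/9 + 11/27*1/9 = 10/81
  d_2[s_3] = 7/54*2/9 + 1/9*2/9 + 19/54*5/9 + 11/27*1/3 = 187/486
  d_2[s_4] = 7/54*4/9 + 1/9*4/9 + 19/54*2/9 + 11/27*4/9 = 89/243
d_2 = (s_1=61/486, s_2=10/81, s_3=187/486, s_4=89/243)

Answer: 61/486 10/81 187/486 89/243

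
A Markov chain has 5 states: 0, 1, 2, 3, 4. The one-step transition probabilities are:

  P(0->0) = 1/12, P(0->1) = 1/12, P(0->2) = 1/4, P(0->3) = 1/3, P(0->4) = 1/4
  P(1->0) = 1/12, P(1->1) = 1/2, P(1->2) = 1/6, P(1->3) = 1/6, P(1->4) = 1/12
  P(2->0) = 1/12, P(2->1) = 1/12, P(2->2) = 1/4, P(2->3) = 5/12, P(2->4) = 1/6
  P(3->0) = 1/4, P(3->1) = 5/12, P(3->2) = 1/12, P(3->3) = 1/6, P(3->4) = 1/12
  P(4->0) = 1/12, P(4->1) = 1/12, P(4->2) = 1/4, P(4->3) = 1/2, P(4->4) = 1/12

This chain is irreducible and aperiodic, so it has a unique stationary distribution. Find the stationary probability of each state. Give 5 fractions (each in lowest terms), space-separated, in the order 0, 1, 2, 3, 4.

Answer: 1195/9276 231/773 833/4638 211/773 1111/9276

Derivation:
The stationary distribution satisfies pi = pi * P, i.e.:
  pi_0 = 1/12*pi_0 + 1/12*pi_1 + 1/12*pi_2 + 1/4*pi_3 + 1/12*pi_4
  pi_1 = 1/12*pi_0 + 1/2*pi_1 + 1/12*pi_2 + 5/12*pi_3 + 1/12*pi_4
  pi_2 = 1/4*pi_0 + 1/6*pi_1 + 1/4*pi_2 + 1/12*pi_3 + 1/4*pi_4
  pi_3 = 1/3*pi_0 + 1/6*pi_1 + 5/12*pi_2 + 1/6*pi_3 + 1/2*pi_4
  pi_4 = 1/4*pi_0 + 1/12*pi_1 + 1/6*pi_2 + 1/12*pi_3 + 1/12*pi_4
with normalization: pi_0 + pi_1 + pi_2 + pi_3 + pi_4 = 1.

Using the first 4 balance equations plus normalization, the linear system A*pi = b is:
  [-11/12, 1/12, 1/12, 1/4, 1/12] . pi = 0
  [1/12, -1/2, 1/12, 5/12, 1/12] . pi = 0
  [1/4, 1/6, -3/4, 1/12, 1/4] . pi = 0
  [1/3, 1/6, 5/12, -5/6, 1/2] . pi = 0
  [1, 1, 1, 1, 1] . pi = 1

Solving yields:
  pi_0 = 1195/9276
  pi_1 = 231/773
  pi_2 = 833/4638
  pi_3 = 211/773
  pi_4 = 1111/9276

Verification (pi * P):
  1195/9276*1/12 + 231/773*1/12 + 833/4638*1/12 + 211/773*1/4 + 1111/9276*1/12 = 1195/9276 = pi_0  (ok)
  1195/9276*1/12 + 231/773*1/2 + 833/4638*1/12 + 211/773*5/12 + 1111/9276*1/12 = 231/773 = pi_1  (ok)
  1195/9276*1/4 + 231/773*1/6 + 833/4638*1/4 + 211/773*1/12 + 1111/9276*1/4 = 833/4638 = pi_2  (ok)
  1195/9276*1/3 + 231/773*1/6 + 833/4638*5/12 + 211/773*1/6 + 1111/9276*1/2 = 211/773 = pi_3  (ok)
  1195/9276*1/4 + 231/773*1/12 + 833/4638*1/6 + 211/773*1/12 + 1111/9276*1/12 = 1111/9276 = pi_4  (ok)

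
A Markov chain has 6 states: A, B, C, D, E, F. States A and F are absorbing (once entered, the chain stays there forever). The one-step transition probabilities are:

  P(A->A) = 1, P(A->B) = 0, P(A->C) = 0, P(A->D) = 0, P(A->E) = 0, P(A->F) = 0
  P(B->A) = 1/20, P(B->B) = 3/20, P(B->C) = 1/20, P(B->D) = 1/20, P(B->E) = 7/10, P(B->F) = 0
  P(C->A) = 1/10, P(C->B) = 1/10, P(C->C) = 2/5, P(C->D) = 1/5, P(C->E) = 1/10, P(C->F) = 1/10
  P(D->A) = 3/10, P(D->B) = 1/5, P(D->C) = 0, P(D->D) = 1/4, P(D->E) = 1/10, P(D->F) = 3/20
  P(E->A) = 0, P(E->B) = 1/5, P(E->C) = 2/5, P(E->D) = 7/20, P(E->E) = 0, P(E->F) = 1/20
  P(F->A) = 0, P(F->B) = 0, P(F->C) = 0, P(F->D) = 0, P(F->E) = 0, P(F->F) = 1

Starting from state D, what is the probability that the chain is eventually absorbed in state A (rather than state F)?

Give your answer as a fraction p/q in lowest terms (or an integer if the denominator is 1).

Answer: 1652/2593

Derivation:
Let a_i = P(absorbed in A | start in state i).
Boundary conditions: a_A = 1, a_F = 0.
For each transient state i, a_i = sum_j P(i->j) * a_j:
  a_B = 1/20*a_A + 3/20*a_B + 1/20*a_C + 1/20*a_D + 7/10*a_E + 0*a_F
  a_C = 1/10*a_A + 1/10*a_B + 2/5*a_C + 1/5*a_D + 1/10*a_E + 1/10*a_F
  a_D = 3/10*a_A + 1/5*a_B + 0*a_C + 1/4*a_D + 1/10*a_E + 3/20*a_F
  a_E = 0*a_A + 1/5*a_B + 2/5*a_C + 7/20*a_D + 0*a_E + 1/20*a_F

Substituting a_A = 1 and a_F = 0, rearrange to (I - Q) a = r where r[i] = P(i -> A):
  [17/20, -1/20, -1/20, -7/10] . (a_B, a_C, a_D, a_E) = 1/20
  [-1/10, 3/5, -1/5, -1/10] . (a_B, a_C, a_D, a_E) = 1/10
  [-1/5, 0, 3/4, -1/10] . (a_B, a_C, a_D, a_E) = 3/10
  [-1/5, -2/5, -7/20, 1] . (a_B, a_C, a_D, a_E) = 0

Solving yields:
  a_B = 1562/2593
  a_C = 1491/2593
  a_D = 1652/2593
  a_E = 1487/2593

Starting state is D, so the absorption probability is a_D = 1652/2593.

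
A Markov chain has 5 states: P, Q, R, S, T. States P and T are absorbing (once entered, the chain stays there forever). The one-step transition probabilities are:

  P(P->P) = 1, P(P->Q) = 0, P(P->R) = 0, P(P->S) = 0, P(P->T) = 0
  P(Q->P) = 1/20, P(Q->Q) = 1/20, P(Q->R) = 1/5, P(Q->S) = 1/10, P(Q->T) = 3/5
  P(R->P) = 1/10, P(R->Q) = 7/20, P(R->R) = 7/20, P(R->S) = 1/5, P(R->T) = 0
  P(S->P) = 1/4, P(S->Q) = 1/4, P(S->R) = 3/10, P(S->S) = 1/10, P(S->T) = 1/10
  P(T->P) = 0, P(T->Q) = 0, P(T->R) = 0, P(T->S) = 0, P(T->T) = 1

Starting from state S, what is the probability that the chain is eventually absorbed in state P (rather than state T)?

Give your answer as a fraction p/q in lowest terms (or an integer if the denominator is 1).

Answer: 35/76

Derivation:
Let a_i = P(absorbed in P | start in state i).
Boundary conditions: a_P = 1, a_T = 0.
For each transient state i, a_i = sum_j P(i->j) * a_j:
  a_Q = 1/20*a_P + 1/20*a_Q + 1/5*a_R + 1/10*a_S + 3/5*a_T
  a_R = 1/10*a_P + 7/20*a_Q + 7/20*a_R + 1/5*a_S + 0*a_T
  a_S = 1/4*a_P + 1/4*a_Q + 3/10*a_R + 1/10*a_S + 1/10*a_T

Substituting a_P = 1 and a_T = 0, rearrange to (I - Q) a = r where r[i] = P(i -> P):
  [19/20, -1/5, -1/10] . (a_Q, a_R, a_S) = 1/20
  [-7/20, 13/20, -1/5] . (a_Q, a_R, a_S) = 1/10
  [-1/4, -3/10, 9/10] . (a_Q, a_R, a_S) = 1/4

Solving yields:
  a_Q = 7/38
  a_R = 15/38
  a_S = 35/76

Starting state is S, so the absorption probability is a_S = 35/76.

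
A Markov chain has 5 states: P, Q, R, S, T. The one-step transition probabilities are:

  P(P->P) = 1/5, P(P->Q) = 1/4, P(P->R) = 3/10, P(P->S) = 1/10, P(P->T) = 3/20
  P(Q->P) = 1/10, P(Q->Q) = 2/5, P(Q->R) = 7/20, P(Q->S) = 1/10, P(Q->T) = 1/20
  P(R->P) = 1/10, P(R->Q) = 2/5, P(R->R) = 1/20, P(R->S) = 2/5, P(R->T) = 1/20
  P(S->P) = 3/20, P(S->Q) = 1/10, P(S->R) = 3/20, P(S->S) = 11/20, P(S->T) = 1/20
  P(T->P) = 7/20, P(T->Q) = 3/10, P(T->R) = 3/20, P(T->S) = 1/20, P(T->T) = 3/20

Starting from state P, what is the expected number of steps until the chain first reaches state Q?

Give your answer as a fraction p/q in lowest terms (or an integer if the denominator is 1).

Let h_i = expected steps to first reach Q from state i.
Boundary: h_Q = 0.
First-step equations for the other states:
  h_P = 1 + 1/5*h_P + 1/4*h_Q + 3/10*h_R + 1/10*h_S + 3/20*h_T
  h_R = 1 + 1/10*h_P + 2/5*h_Q + 1/20*h_R + 2/5*h_S + 1/20*h_T
  h_S = 1 + 3/20*h_P + 1/10*h_Q + 3/20*h_R + 11/20*h_S + 1/20*h_T
  h_T = 1 + 7/20*h_P + 3/10*h_Q + 3/20*h_R + 1/20*h_S + 3/20*h_T

Substituting h_Q = 0 and rearranging gives the linear system (I - Q) h = 1:
  [4/5, -3/10, -1/10, -3/20] . (h_P, h_R, h_S, h_T) = 1
  [-1/10, 19/20, -2/5, -1/20] . (h_P, h_R, h_S, h_T) = 1
  [-3/20, -3/20, 9/20, -1/20] . (h_P, h_R, h_S, h_T) = 1
  [-7/20, -3/20, -1/20, 17/20] . (h_P, h_R, h_S, h_T) = 1

Solving yields:
  h_P = 57140/13857
  h_R = 18200/4619
  h_S = 74020/13857
  h_T = 17940/4619

Starting state is P, so the expected hitting time is h_P = 57140/13857.

Answer: 57140/13857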